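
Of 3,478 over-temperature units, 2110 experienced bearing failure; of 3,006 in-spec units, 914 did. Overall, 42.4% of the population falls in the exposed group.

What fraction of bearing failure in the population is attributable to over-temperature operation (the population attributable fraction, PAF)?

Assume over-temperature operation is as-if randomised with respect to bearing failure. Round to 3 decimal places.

PAF ≈ 0.297

p₁ = P(outcome | exposed) = 2110/3478 = 0.60667
p₀ = P(outcome | unexposed) = 914/3006 = 0.30406
Overall risk P(Y=1) = π·p₁ + (1−π)·p₀ = 0.424×0.60667 + 0.576×0.30406 = 0.43237.
Under exogeneity, PAF = [P(Y=1) − p₀] / P(Y=1).
PAF = (0.43237 − 0.30406) / 0.43237 ≈ 0.2968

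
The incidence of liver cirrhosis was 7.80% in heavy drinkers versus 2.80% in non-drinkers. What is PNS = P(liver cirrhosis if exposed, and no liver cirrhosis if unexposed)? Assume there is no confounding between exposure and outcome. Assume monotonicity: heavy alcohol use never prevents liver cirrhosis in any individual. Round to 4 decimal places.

PNS ≈ 0.0500

p₁ = 0.078, p₀ = 0.028.
Under exogeneity and monotonicity, PNS = p₁ − p₀.
PNS = 0.078 − 0.028 = 0.05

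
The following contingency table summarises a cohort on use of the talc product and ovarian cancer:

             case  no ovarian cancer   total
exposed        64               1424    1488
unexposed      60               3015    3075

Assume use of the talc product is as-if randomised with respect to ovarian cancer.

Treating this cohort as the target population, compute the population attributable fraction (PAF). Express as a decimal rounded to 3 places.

PAF ≈ 0.282

p₁ = P(outcome | exposed) = 64/1488 = 0.043011
p₀ = P(outcome | unexposed) = 60/3075 = 0.019512
Exposure prevalence π = 1488/4563 = 0.3261; overall risk P(Y=1) = 0.027175.
Under exogeneity, PAF = [P(Y=1) − p₀]/P(Y=1).
PAF = (0.027175 − 0.019512) / 0.027175 ≈ 0.2820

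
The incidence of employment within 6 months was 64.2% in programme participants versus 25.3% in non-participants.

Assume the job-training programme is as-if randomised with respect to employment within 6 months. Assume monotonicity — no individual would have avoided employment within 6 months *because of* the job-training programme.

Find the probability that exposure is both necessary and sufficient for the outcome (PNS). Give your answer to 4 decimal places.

p₁ = 0.642, p₀ = 0.253.
Under exogeneity and monotonicity, PNS = p₁ − p₀.
PNS = 0.642 − 0.253 = 0.389

PNS ≈ 0.3890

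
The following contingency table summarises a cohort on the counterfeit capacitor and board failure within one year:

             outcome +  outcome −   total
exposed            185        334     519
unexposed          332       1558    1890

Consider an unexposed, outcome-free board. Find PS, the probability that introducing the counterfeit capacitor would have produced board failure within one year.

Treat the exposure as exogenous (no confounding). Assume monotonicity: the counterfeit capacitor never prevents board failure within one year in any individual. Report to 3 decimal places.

PS ≈ 0.219

p₁ = P(outcome | exposed) = 185/519 = 0.35645
p₀ = P(outcome | unexposed) = 332/1890 = 0.17566
Under exogeneity and monotonicity, PS = (p₁ − p₀)/(1 − p₀).
PS = (0.35645 − 0.17566) / 0.82434 ≈ 0.2193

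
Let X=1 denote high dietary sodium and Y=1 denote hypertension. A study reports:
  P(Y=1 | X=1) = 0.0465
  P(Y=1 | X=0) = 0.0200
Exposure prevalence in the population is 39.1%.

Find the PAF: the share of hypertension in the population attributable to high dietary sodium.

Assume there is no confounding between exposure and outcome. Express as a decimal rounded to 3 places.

PAF ≈ 0.341

Let p₁ = 0.0465, p₀ = 0.02.
Overall risk P(Y=1) = π·p₁ + (1−π)·p₀ = 0.391×0.0465 + 0.609×0.02 = 0.030361.
Under exogeneity, PAF = [P(Y=1) − p₀] / P(Y=1).
PAF = (0.030361 − 0.02) / 0.030361 ≈ 0.3413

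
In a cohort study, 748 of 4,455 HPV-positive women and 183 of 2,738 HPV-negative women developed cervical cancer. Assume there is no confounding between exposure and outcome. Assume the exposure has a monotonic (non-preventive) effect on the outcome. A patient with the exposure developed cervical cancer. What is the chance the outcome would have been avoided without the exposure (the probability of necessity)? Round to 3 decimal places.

p₁ = P(outcome | exposed) = 748/4455 = 0.1679
p₀ = P(outcome | unexposed) = 183/2738 = 0.066837
Under exogeneity and monotonicity, PN = (p₁ − p₀) / p₁.
PN = (0.1679 − 0.066837) / 0.1679 = 0.10106 / 0.1679 ≈ 0.6019

PN ≈ 0.602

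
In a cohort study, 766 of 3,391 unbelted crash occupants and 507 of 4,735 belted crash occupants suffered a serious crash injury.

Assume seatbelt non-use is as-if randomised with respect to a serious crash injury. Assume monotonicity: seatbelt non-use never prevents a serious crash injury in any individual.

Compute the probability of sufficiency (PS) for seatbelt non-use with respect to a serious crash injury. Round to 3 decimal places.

PS ≈ 0.133

p₁ = P(outcome | exposed) = 766/3391 = 0.22589
p₀ = P(outcome | unexposed) = 507/4735 = 0.10707
Under exogeneity and monotonicity, PS = (p₁ − p₀) / (1 − p₀).
PS = (0.22589 − 0.10707) / (1 − 0.10707) = 0.11882 / 0.89293 ≈ 0.1331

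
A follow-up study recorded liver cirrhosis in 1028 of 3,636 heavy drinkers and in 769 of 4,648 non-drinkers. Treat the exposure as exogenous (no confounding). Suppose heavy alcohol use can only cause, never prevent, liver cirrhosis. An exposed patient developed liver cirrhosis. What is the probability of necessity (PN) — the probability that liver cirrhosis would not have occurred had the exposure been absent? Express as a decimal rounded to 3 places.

p₁ = P(outcome | exposed) = 1028/3636 = 0.28273
p₀ = P(outcome | unexposed) = 769/4648 = 0.16545
Under exogeneity and monotonicity, PN = (p₁ − p₀) / p₁.
PN = (0.28273 − 0.16545) / 0.28273 = 0.11728 / 0.28273 ≈ 0.4148

PN ≈ 0.415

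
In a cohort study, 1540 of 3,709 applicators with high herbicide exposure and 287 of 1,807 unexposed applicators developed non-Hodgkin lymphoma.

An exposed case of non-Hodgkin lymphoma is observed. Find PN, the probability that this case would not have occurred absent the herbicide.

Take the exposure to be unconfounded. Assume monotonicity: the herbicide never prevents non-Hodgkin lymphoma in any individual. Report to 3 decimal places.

PN ≈ 0.617

p₁ = P(outcome | exposed) = 1540/3709 = 0.41521
p₀ = P(outcome | unexposed) = 287/1807 = 0.15883
Under exogeneity and monotonicity, PN = (p₁ − p₀) / p₁.
PN = (0.41521 − 0.15883) / 0.41521 = 0.25638 / 0.41521 ≈ 0.6175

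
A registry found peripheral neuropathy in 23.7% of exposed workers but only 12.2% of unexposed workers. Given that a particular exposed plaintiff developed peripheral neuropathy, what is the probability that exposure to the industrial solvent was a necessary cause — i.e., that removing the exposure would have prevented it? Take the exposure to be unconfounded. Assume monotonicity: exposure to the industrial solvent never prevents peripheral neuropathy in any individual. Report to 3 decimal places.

p₁ = 0.237, p₀ = 0.122.
Under exogeneity and monotonicity, PN = (p₁ − p₀) / p₁.
PN = (0.237 − 0.122) / 0.237 = 0.115 / 0.237 ≈ 0.4852

PN ≈ 0.485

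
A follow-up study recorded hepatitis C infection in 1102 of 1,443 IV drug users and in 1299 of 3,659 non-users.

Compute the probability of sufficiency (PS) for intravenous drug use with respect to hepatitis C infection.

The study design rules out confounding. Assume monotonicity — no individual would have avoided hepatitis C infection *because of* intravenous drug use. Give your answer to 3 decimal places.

p₁ = P(outcome | exposed) = 1102/1443 = 0.76369
p₀ = P(outcome | unexposed) = 1299/3659 = 0.35502
Under exogeneity and monotonicity, PS = (p₁ − p₀) / (1 − p₀).
PS = (0.76369 − 0.35502) / (1 − 0.35502) = 0.40867 / 0.64498 ≈ 0.6336

PS ≈ 0.634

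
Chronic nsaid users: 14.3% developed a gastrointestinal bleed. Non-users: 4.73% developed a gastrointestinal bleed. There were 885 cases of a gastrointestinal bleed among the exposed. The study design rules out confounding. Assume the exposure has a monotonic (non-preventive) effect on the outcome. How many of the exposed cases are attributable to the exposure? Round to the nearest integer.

about 592 cases

p₁ = 0.143, p₀ = 0.0473.
PN = (p₁ − p₀)/p₁ = (0.143 − 0.0473) / 0.143 ≈ 0.66923.
Attributable cases ≈ PN × (exposed cases) = 0.66923 × 885 ≈ 592.27.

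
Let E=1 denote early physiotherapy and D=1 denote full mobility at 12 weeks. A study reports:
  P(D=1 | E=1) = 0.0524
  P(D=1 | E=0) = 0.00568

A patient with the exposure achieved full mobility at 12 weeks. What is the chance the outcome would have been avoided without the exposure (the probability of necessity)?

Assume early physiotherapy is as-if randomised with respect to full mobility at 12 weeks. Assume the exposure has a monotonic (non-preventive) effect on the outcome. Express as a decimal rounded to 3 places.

PN ≈ 0.892

Let p₁ = 0.0524, p₀ = 0.00568.
Under exogeneity and monotonicity, PN = (p₁ − p₀) / p₁.
PN = (0.0524 − 0.00568) / 0.0524 = 0.04672 / 0.0524 ≈ 0.8916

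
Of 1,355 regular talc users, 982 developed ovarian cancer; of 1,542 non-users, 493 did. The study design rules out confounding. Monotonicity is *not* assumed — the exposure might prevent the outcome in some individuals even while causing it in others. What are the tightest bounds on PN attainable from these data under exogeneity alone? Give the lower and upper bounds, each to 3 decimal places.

p₁ = P(outcome | exposed) = 982/1355 = 0.72472
p₀ = P(outcome | unexposed) = 493/1542 = 0.31971
Under exogeneity alone the bounds on PN are max{0,(p₁−p₀)/p₁} ≤ PN ≤ min{1,(1−p₀)/p₁}.
  lower = (p₁ − p₀)/p₁ = 0.40501 / 0.72472 ≈ 0.5588
  upper = min{1, (1 − p₀)/p₁} = 0.68029 / 0.72472 ≈ 0.9387

0.559 ≤ PN ≤ 0.939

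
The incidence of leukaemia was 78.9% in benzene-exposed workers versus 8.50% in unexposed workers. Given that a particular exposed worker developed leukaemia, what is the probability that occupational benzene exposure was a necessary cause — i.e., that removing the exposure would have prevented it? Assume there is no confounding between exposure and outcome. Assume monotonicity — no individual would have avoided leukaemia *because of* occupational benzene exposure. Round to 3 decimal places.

p₁ = 0.789, p₀ = 0.085.
Under exogeneity and monotonicity, PN = (p₁ − p₀) / p₁.
PN = (0.789 − 0.085) / 0.789 = 0.704 / 0.789 ≈ 0.8923

PN ≈ 0.892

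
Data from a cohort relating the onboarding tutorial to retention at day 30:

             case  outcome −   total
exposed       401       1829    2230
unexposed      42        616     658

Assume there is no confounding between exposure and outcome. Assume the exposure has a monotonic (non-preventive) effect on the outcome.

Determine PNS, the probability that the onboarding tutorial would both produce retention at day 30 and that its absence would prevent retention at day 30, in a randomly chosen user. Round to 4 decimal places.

PNS ≈ 0.1160

p₁ = P(outcome | exposed) = 401/2230 = 0.17982
p₀ = P(outcome | unexposed) = 42/658 = 0.06383
Under exogeneity and monotonicity, PNS = p₁ − p₀.
PNS = 0.17982 − 0.06383 = 0.11599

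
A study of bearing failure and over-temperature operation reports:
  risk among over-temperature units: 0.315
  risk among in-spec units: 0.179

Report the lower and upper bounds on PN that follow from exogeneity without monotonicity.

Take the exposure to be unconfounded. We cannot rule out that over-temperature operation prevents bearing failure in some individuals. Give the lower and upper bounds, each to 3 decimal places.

Let p₁ = 0.315, p₀ = 0.179.
Under exogeneity alone the bounds on PN are max{0,(p₁−p₀)/p₁} ≤ PN ≤ min{1,(1−p₀)/p₁}.
  lower = (p₁ − p₀)/p₁ = 0.136 / 0.315 ≈ 0.4317
  upper = min{1, (1 − p₀)/p₁} = 0.821 / 0.315 ≈ 2.6063 → capped at 1

0.432 ≤ PN ≤ 1.000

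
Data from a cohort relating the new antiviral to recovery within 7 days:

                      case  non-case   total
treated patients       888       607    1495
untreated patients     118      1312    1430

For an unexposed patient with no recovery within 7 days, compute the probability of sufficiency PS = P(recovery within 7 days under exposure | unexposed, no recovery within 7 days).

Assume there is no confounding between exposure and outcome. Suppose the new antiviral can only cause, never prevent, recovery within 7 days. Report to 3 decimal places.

PS ≈ 0.557

p₁ = P(outcome | exposed) = 888/1495 = 0.59398
p₀ = P(outcome | unexposed) = 118/1430 = 0.082517
Under exogeneity and monotonicity, PS = (p₁ − p₀)/(1 − p₀).
PS = (0.59398 − 0.082517) / 0.91748 ≈ 0.5575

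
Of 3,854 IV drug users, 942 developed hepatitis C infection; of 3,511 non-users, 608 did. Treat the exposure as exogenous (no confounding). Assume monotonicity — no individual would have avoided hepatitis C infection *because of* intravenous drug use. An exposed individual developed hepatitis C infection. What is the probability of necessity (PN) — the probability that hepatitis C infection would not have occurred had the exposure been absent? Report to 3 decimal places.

p₁ = P(outcome | exposed) = 942/3854 = 0.24442
p₀ = P(outcome | unexposed) = 608/3511 = 0.17317
Under exogeneity and monotonicity, PN = (p₁ − p₀) / p₁.
PN = (0.24442 − 0.17317) / 0.24442 = 0.071251 / 0.24442 ≈ 0.2915

PN ≈ 0.292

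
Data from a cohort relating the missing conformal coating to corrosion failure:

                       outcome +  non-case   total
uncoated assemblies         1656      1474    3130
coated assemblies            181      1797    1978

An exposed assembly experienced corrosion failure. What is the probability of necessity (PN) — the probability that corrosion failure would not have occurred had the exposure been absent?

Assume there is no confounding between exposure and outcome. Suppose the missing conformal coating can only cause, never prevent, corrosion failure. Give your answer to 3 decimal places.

PN ≈ 0.827

p₁ = P(outcome | exposed) = 1656/3130 = 0.52907
p₀ = P(outcome | unexposed) = 181/1978 = 0.091507
Under exogeneity and monotonicity, PN = (p₁ − p₀)/p₁.
PN = (0.52907 − 0.091507) / 0.52907 ≈ 0.8270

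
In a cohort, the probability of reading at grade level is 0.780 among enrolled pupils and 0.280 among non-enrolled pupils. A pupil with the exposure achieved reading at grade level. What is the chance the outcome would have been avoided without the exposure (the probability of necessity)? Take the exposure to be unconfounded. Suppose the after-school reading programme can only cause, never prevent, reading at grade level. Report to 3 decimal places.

Let p₁ = 0.78, p₀ = 0.28.
Under exogeneity and monotonicity, PN = (p₁ − p₀) / p₁.
PN = (0.78 − 0.28) / 0.78 = 0.5 / 0.78 ≈ 0.6410

PN ≈ 0.641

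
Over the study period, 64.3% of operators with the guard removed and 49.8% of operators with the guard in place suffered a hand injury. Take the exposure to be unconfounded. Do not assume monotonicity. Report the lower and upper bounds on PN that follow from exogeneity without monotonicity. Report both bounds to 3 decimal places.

0.226 ≤ PN ≤ 0.781

p₁ = 0.643, p₀ = 0.498.
Under exogeneity alone the bounds on PN are max{0,(p₁−p₀)/p₁} ≤ PN ≤ min{1,(1−p₀)/p₁}.
  lower = (p₁ − p₀)/p₁ = 0.145 / 0.643 ≈ 0.2255
  upper = min{1, (1 − p₀)/p₁} = 0.502 / 0.643 ≈ 0.7807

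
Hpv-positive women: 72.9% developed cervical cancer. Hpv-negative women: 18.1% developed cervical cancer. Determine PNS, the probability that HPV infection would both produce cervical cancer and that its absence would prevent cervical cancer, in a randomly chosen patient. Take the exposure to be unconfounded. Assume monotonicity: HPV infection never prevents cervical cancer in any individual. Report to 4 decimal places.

p₁ = 0.729, p₀ = 0.181.
Under exogeneity and monotonicity, PNS = p₁ − p₀.
PNS = 0.729 − 0.181 = 0.548

PNS ≈ 0.5480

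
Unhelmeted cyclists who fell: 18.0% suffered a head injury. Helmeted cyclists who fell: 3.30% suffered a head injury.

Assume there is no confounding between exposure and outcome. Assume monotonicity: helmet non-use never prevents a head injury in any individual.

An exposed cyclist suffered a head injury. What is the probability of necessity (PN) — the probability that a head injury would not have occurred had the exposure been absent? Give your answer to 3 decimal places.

p₁ = 0.18, p₀ = 0.033.
Under exogeneity and monotonicity, PN = (p₁ − p₀) / p₁.
PN = (0.18 − 0.033) / 0.18 = 0.147 / 0.18 ≈ 0.8167

PN ≈ 0.817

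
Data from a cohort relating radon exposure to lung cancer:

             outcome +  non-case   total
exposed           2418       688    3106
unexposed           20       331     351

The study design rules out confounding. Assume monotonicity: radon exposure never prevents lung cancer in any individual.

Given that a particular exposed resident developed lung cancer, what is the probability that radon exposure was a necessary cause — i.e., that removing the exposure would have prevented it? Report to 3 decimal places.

p₁ = P(outcome | exposed) = 2418/3106 = 0.77849
p₀ = P(outcome | unexposed) = 20/351 = 0.05698
Under exogeneity and monotonicity, PN = (p₁ − p₀)/p₁.
PN = (0.77849 − 0.05698) / 0.77849 ≈ 0.9268

PN ≈ 0.927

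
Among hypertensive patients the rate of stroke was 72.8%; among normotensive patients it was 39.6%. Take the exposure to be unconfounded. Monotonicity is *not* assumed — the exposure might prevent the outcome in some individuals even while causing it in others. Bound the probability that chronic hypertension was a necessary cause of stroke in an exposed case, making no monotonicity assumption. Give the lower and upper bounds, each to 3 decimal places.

0.456 ≤ PN ≤ 0.830

p₁ = 0.728, p₀ = 0.396.
Under exogeneity alone the bounds on PN are max{0,(p₁−p₀)/p₁} ≤ PN ≤ min{1,(1−p₀)/p₁}.
  lower = (p₁ − p₀)/p₁ = 0.332 / 0.728 ≈ 0.4560
  upper = min{1, (1 − p₀)/p₁} = 0.604 / 0.728 ≈ 0.8297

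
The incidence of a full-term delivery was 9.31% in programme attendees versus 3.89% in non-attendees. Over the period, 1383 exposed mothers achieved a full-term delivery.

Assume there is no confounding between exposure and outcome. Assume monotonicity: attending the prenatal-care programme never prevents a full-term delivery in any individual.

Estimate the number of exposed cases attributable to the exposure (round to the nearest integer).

about 805 cases

p₁ = 0.0931, p₀ = 0.0389.
PN = (p₁ − p₀)/p₁ = (0.0931 − 0.0389) / 0.0931 ≈ 0.58217.
Attributable cases ≈ PN × (exposed cases) = 0.58217 × 1383 ≈ 805.14.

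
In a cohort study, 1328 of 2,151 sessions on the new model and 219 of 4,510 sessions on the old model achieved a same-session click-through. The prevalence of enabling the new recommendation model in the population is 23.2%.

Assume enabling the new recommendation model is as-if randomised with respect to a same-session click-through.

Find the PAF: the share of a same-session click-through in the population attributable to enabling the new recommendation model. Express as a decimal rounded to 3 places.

PAF ≈ 0.731

p₁ = P(outcome | exposed) = 1328/2151 = 0.61739
p₀ = P(outcome | unexposed) = 219/4510 = 0.048559
Overall risk P(Y=1) = π·p₁ + (1−π)·p₀ = 0.232×0.61739 + 0.768×0.048559 = 0.18053.
Under exogeneity, PAF = [P(Y=1) − p₀] / P(Y=1).
PAF = (0.18053 − 0.048559) / 0.18053 ≈ 0.7310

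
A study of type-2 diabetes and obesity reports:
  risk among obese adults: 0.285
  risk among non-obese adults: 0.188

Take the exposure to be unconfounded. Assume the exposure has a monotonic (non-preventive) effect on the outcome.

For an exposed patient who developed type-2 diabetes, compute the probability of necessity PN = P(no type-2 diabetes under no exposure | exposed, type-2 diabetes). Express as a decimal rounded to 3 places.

Let p₁ = 0.285, p₀ = 0.188.
Under exogeneity and monotonicity, PN = (p₁ − p₀) / p₁.
PN = (0.285 − 0.188) / 0.285 = 0.097 / 0.285 ≈ 0.3404

PN ≈ 0.340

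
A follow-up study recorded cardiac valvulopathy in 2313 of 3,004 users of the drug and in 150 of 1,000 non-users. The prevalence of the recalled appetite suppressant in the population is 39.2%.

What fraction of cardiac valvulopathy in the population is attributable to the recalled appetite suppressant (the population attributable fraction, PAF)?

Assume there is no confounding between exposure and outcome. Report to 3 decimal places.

p₁ = P(outcome | exposed) = 2313/3004 = 0.76997
p₀ = P(outcome | unexposed) = 150/1000 = 0.15
Overall risk P(Y=1) = π·p₁ + (1−π)·p₀ = 0.392×0.76997 + 0.608×0.15 = 0.39303.
Under exogeneity, PAF = [P(Y=1) − p₀] / P(Y=1).
PAF = (0.39303 − 0.15) / 0.39303 ≈ 0.6183

PAF ≈ 0.618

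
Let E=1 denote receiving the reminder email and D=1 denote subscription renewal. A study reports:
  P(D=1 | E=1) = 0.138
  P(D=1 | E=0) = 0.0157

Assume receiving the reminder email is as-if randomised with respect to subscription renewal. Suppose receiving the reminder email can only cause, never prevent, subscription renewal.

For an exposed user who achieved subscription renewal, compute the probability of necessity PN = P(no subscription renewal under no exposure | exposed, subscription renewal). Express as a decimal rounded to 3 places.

Let p₁ = 0.138, p₀ = 0.0157.
Under exogeneity and monotonicity, PN = (p₁ − p₀) / p₁.
PN = (0.138 − 0.0157) / 0.138 = 0.1223 / 0.138 ≈ 0.8862

PN ≈ 0.886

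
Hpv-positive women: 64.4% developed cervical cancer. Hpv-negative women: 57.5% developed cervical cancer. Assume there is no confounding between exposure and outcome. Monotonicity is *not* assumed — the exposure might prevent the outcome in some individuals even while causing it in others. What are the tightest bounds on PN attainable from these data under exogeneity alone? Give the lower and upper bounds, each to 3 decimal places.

0.107 ≤ PN ≤ 0.660

p₁ = 0.644, p₀ = 0.575.
Under exogeneity alone the bounds on PN are max{0,(p₁−p₀)/p₁} ≤ PN ≤ min{1,(1−p₀)/p₁}.
  lower = (p₁ − p₀)/p₁ = 0.069 / 0.644 ≈ 0.1071
  upper = min{1, (1 − p₀)/p₁} = 0.425 / 0.644 ≈ 0.6599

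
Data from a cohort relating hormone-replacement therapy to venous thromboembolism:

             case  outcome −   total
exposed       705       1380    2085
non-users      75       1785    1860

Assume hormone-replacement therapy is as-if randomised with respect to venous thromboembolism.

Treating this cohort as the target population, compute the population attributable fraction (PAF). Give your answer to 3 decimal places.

PAF ≈ 0.796

p₁ = P(outcome | exposed) = 705/2085 = 0.33813
p₀ = P(outcome | unexposed) = 75/1860 = 0.040323
Exposure prevalence π = 2085/3945 = 0.52852; overall risk P(Y=1) = 0.19772.
Under exogeneity, PAF = [P(Y=1) − p₀]/P(Y=1).
PAF = (0.19772 − 0.040323) / 0.19772 ≈ 0.7961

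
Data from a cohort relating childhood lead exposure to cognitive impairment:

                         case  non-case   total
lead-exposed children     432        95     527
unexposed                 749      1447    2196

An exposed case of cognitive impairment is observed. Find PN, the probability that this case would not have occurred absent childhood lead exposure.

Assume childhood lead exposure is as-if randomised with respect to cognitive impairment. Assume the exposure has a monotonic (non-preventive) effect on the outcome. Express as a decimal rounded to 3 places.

p₁ = P(outcome | exposed) = 432/527 = 0.81973
p₀ = P(outcome | unexposed) = 749/2196 = 0.34107
Under exogeneity and monotonicity, PN = (p₁ − p₀) / p₁.
PN = (0.81973 − 0.34107) / 0.81973 = 0.47866 / 0.81973 ≈ 0.5839

PN ≈ 0.584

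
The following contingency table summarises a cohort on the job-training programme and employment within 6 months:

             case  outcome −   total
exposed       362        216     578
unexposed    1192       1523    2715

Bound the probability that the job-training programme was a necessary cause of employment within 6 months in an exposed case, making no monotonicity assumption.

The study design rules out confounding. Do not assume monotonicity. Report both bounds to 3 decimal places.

p₁ = P(outcome | exposed) = 362/578 = 0.6263
p₀ = P(outcome | unexposed) = 1192/2715 = 0.43904
Under exogeneity alone the bounds on PN are max{0,(p₁−p₀)/p₁} ≤ PN ≤ min{1,(1−p₀)/p₁}.
  lower = (p₁ − p₀)/p₁ = 0.18726 / 0.6263 ≈ 0.2990
  upper = min{1, (1 − p₀)/p₁} = 0.56096 / 0.6263 ≈ 0.8957

0.299 ≤ PN ≤ 0.896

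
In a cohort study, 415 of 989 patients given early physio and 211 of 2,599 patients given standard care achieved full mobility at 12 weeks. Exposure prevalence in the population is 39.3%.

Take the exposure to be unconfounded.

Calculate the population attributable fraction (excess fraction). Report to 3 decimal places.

PAF ≈ 0.621

p₁ = P(outcome | exposed) = 415/989 = 0.41962
p₀ = P(outcome | unexposed) = 211/2599 = 0.081185
Overall risk P(Y=1) = π·p₁ + (1−π)·p₀ = 0.393×0.41962 + 0.607×0.081185 = 0.21419.
Under exogeneity, PAF = [P(Y=1) − p₀] / P(Y=1).
PAF = (0.21419 − 0.081185) / 0.21419 ≈ 0.6210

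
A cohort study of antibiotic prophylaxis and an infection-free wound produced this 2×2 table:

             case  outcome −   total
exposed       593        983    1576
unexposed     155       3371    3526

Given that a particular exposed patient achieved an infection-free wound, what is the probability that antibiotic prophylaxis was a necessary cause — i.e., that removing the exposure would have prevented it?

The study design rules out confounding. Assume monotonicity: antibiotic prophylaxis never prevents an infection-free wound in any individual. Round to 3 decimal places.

PN ≈ 0.883

p₁ = P(outcome | exposed) = 593/1576 = 0.37627
p₀ = P(outcome | unexposed) = 155/3526 = 0.043959
Under exogeneity and monotonicity, PN = (p₁ − p₀) / p₁.
PN = (0.37627 − 0.043959) / 0.37627 = 0.33231 / 0.37627 ≈ 0.8832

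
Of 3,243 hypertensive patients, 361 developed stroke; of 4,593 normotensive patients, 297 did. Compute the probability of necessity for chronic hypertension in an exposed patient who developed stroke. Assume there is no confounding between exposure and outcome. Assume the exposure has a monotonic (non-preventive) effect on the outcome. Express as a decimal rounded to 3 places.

PN ≈ 0.419

p₁ = P(outcome | exposed) = 361/3243 = 0.11132
p₀ = P(outcome | unexposed) = 297/4593 = 0.064664
Under exogeneity and monotonicity, PN = (p₁ − p₀) / p₁.
PN = (0.11132 − 0.064664) / 0.11132 = 0.046653 / 0.11132 ≈ 0.4191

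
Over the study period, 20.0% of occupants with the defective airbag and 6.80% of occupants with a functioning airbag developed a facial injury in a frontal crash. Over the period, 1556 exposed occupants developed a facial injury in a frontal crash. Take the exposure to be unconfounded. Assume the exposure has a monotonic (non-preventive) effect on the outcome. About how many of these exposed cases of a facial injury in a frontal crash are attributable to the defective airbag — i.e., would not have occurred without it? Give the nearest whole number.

about 1027 cases

p₁ = 0.2, p₀ = 0.068.
PN = (p₁ − p₀)/p₁ = (0.2 − 0.068) / 0.2 ≈ 0.66000.
Attributable cases ≈ PN × (exposed cases) = 0.66000 × 1556 ≈ 1026.96.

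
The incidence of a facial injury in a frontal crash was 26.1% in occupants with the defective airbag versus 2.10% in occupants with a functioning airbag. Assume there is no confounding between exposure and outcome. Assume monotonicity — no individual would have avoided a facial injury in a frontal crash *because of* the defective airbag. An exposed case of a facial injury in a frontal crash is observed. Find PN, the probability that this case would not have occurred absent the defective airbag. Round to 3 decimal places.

p₁ = 0.261, p₀ = 0.021.
Under exogeneity and monotonicity, PN = (p₁ − p₀) / p₁.
PN = (0.261 − 0.021) / 0.261 = 0.24 / 0.261 ≈ 0.9195

PN ≈ 0.920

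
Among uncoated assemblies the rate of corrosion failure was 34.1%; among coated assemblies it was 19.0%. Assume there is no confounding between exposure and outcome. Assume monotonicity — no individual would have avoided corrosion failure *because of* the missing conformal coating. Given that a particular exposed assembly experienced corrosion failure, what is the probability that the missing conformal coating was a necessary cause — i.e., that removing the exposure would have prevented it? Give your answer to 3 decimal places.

p₁ = 0.341, p₀ = 0.19.
Under exogeneity and monotonicity, PN = (p₁ − p₀) / p₁.
PN = (0.341 − 0.19) / 0.341 = 0.151 / 0.341 ≈ 0.4428

PN ≈ 0.443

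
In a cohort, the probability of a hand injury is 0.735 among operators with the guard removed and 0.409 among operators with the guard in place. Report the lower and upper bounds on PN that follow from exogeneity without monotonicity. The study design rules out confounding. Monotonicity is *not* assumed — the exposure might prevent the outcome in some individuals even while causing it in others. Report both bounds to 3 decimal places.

Let p₁ = 0.735, p₀ = 0.409.
Under exogeneity alone the bounds on PN are max{0,(p₁−p₀)/p₁} ≤ PN ≤ min{1,(1−p₀)/p₁}.
  lower = (p₁ − p₀)/p₁ = 0.326 / 0.735 ≈ 0.4435
  upper = min{1, (1 − p₀)/p₁} = 0.591 / 0.735 ≈ 0.8041

0.444 ≤ PN ≤ 0.804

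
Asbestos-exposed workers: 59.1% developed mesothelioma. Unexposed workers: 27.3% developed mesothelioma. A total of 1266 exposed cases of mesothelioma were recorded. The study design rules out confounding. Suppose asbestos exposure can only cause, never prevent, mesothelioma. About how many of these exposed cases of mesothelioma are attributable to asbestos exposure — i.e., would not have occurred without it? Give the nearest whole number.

p₁ = 0.591, p₀ = 0.273.
PN = (p₁ − p₀)/p₁ = (0.591 − 0.273) / 0.591 ≈ 0.53807.
Attributable cases ≈ PN × (exposed cases) = 0.53807 × 1266 ≈ 681.20.

about 681 cases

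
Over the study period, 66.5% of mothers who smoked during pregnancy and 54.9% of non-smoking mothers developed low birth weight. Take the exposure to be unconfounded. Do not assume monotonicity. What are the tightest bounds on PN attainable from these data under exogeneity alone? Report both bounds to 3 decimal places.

p₁ = 0.665, p₀ = 0.549.
Under exogeneity alone the bounds on PN are max{0,(p₁−p₀)/p₁} ≤ PN ≤ min{1,(1−p₀)/p₁}.
  lower = (p₁ − p₀)/p₁ = 0.116 / 0.665 ≈ 0.1744
  upper = min{1, (1 − p₀)/p₁} = 0.451 / 0.665 ≈ 0.6782

0.174 ≤ PN ≤ 0.678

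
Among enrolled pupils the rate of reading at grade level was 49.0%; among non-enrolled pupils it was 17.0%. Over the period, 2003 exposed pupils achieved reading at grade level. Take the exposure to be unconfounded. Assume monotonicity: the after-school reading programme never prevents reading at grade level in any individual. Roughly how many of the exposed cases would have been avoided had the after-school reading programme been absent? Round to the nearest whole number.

about 1308 cases

p₁ = 0.49, p₀ = 0.17.
PN = (p₁ − p₀)/p₁ = (0.49 − 0.17) / 0.49 ≈ 0.65306.
Attributable cases ≈ PN × (exposed cases) = 0.65306 × 2003 ≈ 1308.08.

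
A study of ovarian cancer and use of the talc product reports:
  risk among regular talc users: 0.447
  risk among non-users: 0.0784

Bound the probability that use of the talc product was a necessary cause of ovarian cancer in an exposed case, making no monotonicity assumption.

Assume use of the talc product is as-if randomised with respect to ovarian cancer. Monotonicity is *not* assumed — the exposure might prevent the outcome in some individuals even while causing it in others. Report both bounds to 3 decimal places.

0.825 ≤ PN ≤ 1.000

Let p₁ = 0.447, p₀ = 0.0784.
Under exogeneity alone the bounds on PN are max{0,(p₁−p₀)/p₁} ≤ PN ≤ min{1,(1−p₀)/p₁}.
  lower = (p₁ − p₀)/p₁ = 0.3686 / 0.447 ≈ 0.8246
  upper = min{1, (1 − p₀)/p₁} = 0.9216 / 0.447 ≈ 2.0617 → capped at 1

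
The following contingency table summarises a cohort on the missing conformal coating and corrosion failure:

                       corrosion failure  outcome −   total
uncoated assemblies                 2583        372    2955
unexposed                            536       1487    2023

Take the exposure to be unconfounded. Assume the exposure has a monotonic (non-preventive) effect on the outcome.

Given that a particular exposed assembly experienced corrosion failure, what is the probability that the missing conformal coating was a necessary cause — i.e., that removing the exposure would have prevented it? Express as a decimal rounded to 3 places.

PN ≈ 0.697

p₁ = P(outcome | exposed) = 2583/2955 = 0.87411
p₀ = P(outcome | unexposed) = 536/2023 = 0.26495
Under exogeneity and monotonicity, PN = (p₁ − p₀)/p₁.
PN = (0.87411 − 0.26495) / 0.87411 ≈ 0.6969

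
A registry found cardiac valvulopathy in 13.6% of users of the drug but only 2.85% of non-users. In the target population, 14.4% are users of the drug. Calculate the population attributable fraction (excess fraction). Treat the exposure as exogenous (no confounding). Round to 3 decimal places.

PAF ≈ 0.352

p₁ = 0.136, p₀ = 0.0285.
Overall risk P(Y=1) = π·p₁ + (1−π)·p₀ = 0.144×0.136 + 0.856×0.0285 = 0.04398.
Under exogeneity, PAF = [P(Y=1) − p₀] / P(Y=1).
PAF = (0.04398 − 0.0285) / 0.04398 ≈ 0.3520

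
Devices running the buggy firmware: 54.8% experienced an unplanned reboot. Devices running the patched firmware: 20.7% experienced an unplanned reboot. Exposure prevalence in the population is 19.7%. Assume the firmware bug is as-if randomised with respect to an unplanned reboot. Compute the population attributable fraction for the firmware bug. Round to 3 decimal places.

p₁ = 0.548, p₀ = 0.207.
Overall risk P(Y=1) = π·p₁ + (1−π)·p₀ = 0.197×0.548 + 0.803×0.207 = 0.27418.
Under exogeneity, PAF = [P(Y=1) − p₀] / P(Y=1).
PAF = (0.27418 − 0.207) / 0.27418 ≈ 0.2450

PAF ≈ 0.245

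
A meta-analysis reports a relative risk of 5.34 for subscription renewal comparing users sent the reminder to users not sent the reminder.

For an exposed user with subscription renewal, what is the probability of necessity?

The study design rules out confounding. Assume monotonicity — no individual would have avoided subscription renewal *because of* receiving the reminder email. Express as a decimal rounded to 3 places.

Under exogeneity and monotonicity, PN = (RR − 1) / RR = 1 − 1/RR.
PN = (5.34 − 1) / 5.34 = 4.34 / 5.34 ≈ 0.8127

PN ≈ 0.813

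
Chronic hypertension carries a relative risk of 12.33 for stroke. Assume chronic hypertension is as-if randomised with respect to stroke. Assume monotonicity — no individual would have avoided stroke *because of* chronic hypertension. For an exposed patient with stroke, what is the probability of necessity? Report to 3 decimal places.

Under exogeneity and monotonicity, PN = (RR − 1) / RR = 1 − 1/RR.
PN = (12.33 − 1) / 12.33 = 11.33 / 12.33 ≈ 0.9189

PN ≈ 0.919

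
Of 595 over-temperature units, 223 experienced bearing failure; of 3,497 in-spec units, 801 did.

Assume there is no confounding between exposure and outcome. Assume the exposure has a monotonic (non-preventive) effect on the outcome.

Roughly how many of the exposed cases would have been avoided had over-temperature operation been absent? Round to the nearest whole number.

p₁ = P(outcome | exposed) = 223/595 = 0.37479
p₀ = P(outcome | unexposed) = 801/3497 = 0.22905
PN = (p₁ − p₀)/p₁ = (0.37479 − 0.22905) / 0.37479 ≈ 0.38885.
Attributable cases ≈ PN × (exposed cases) = 0.38885 × 223 ≈ 86.71.

about 87 cases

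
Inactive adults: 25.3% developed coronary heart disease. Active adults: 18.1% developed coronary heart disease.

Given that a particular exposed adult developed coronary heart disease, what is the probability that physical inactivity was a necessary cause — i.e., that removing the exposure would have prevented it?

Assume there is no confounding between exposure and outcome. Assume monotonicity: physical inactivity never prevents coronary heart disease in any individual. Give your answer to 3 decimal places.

PN ≈ 0.285

p₁ = 0.253, p₀ = 0.181.
Under exogeneity and monotonicity, PN = (p₁ − p₀) / p₁.
PN = (0.253 − 0.181) / 0.253 = 0.072 / 0.253 ≈ 0.2846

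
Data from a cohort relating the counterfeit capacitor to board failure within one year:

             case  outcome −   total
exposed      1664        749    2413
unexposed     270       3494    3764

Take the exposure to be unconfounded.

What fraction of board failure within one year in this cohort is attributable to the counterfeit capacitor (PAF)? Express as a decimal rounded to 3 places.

p₁ = P(outcome | exposed) = 1664/2413 = 0.6896
p₀ = P(outcome | unexposed) = 270/3764 = 0.071732
Exposure prevalence π = 2413/6177 = 0.39064; overall risk P(Y=1) = 0.3131.
Under exogeneity, PAF = [P(Y=1) − p₀]/P(Y=1).
PAF = (0.3131 − 0.071732) / 0.3131 ≈ 0.7709

PAF ≈ 0.771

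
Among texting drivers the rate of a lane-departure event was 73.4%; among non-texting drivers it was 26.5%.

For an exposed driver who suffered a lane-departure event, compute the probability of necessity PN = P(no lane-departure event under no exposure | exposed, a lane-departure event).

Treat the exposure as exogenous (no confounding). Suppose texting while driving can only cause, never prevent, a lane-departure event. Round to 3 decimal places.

PN ≈ 0.639

p₁ = 0.734, p₀ = 0.265.
Under exogeneity and monotonicity, PN = (p₁ − p₀) / p₁.
PN = (0.734 − 0.265) / 0.734 = 0.469 / 0.734 ≈ 0.6390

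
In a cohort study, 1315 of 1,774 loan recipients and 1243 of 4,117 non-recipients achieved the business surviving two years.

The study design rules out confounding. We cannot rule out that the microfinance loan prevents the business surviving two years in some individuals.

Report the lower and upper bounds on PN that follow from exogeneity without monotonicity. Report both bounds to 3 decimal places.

p₁ = P(outcome | exposed) = 1315/1774 = 0.74126
p₀ = P(outcome | unexposed) = 1243/4117 = 0.30192
Under exogeneity alone the bounds on PN are max{0,(p₁−p₀)/p₁} ≤ PN ≤ min{1,(1−p₀)/p₁}.
  lower = (p₁ − p₀)/p₁ = 0.43934 / 0.74126 ≈ 0.5927
  upper = min{1, (1 − p₀)/p₁} = 0.69808 / 0.74126 ≈ 0.9417

0.593 ≤ PN ≤ 0.942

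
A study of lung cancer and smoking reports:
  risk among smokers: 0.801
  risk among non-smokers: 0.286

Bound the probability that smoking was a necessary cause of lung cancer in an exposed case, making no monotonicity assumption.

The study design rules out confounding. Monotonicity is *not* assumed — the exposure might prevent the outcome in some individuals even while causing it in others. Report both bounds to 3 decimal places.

0.643 ≤ PN ≤ 0.891

Let p₁ = 0.801, p₀ = 0.286.
Under exogeneity alone the bounds on PN are max{0,(p₁−p₀)/p₁} ≤ PN ≤ min{1,(1−p₀)/p₁}.
  lower = (p₁ − p₀)/p₁ = 0.515 / 0.801 ≈ 0.6429
  upper = min{1, (1 − p₀)/p₁} = 0.714 / 0.801 ≈ 0.8914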